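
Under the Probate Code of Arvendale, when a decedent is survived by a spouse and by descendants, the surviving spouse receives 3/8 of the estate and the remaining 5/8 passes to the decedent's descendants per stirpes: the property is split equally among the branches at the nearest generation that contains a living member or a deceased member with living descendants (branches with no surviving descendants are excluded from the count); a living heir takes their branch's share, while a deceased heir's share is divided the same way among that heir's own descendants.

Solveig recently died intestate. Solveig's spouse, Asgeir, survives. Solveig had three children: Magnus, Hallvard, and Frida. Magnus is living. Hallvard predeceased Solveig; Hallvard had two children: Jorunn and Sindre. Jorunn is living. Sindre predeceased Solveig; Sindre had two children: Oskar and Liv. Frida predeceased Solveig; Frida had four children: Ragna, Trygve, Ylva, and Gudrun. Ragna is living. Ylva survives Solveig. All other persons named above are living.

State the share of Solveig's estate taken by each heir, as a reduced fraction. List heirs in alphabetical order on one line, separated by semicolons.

Asgeir, as surviving spouse, takes 3/8.
The remaining 5/8 passes to Solveig's descendants per stirpes.
The 5/8 is divided into 3 equal shares of 5/24 among Magnus, Hallvard, Frida.
Magnus is living and takes 5/24.
Hallvard predeceased; the 5/24 allotted to Hallvard's branch passes to Hallvard's issue by representation.
The 5/24 is divided into 2 equal shares of 5/48 among Jorunn, Sindre.
Jorunn is living and takes 5/48.
Sindre predeceased; the 5/48 allotted to Sindre's branch passes to Sindre's issue by representation.
The 5/48 is divided into 2 equal shares of 5/96 among Oskar, Liv.
Oskar is living and takes 5/96.
Liv is living and takes 5/96.
Frida predeceased; the 5/24 allotted to Frida's branch passes to Frida's issue by representation.
The 5/24 is divided into 4 equal shares of 5/96 among Ragna, Trygve, Ylva, Gudrun.
Ragna is living and takes 5/96.
Trygve is living and takes 5/96.
Ylva is living and takes 5/96.
Gudrun is living and takes 5/96.

Asgeir 3/8; Gudrun 5/96; Jorunn 5/48; Liv 5/96; Magnus 5/24; Oskar 5/96; Ragna 5/96; Trygve 5/96; Ylva 5/96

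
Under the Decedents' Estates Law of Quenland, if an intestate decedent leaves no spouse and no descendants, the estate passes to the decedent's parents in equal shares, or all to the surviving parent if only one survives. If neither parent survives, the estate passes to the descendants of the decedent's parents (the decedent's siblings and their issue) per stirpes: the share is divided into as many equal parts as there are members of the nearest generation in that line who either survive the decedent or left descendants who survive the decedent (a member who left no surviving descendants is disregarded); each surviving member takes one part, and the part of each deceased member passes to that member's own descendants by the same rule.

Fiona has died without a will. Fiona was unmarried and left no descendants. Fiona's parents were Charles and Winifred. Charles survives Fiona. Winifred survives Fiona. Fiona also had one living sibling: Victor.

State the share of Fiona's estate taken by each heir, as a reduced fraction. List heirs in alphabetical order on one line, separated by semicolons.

Both parents survive, so Charles and Winifred each take 1/2. The siblings take nothing because a surviving parent has priority.

Charles 1/2; Winifred 1/2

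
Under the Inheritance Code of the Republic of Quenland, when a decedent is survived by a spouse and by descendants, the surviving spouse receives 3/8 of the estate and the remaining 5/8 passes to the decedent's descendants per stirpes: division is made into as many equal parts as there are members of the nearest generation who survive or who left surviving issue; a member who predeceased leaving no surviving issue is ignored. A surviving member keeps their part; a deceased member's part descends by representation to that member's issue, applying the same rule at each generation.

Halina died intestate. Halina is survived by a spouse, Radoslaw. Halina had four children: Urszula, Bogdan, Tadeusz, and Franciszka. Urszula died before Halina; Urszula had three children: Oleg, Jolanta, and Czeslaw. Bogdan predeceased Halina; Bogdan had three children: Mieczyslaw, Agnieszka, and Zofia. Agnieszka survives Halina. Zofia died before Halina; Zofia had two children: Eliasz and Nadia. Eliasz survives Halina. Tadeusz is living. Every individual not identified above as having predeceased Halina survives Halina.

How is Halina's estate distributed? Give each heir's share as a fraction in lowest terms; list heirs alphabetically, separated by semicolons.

Agnieszka 5/96; Czeslaw 5/96; Eliasz 5/192; Franciszka 5/32; Jolanta 5/96; Mieczyslaw 5/96; Nadia 5/192; Oleg 5/96; Radoslaw 3/8; Tadeusz 5/32

Radoslaw, as surviving spouse, takes 3/8.
The remaining 5/8 passes to Halina's descendants per stirpes.
The 5/8 is divided into 4 equal shares of 5/32 among Urszula, Bogdan, Tadeusz, Franciszka.
Urszula predeceased; the 5/32 allotted to Urszula's branch passes to Urszula's issue by representation.
The 5/32 is divided into 3 equal shares of 5/96 among Oleg, Jolanta, Czeslaw.
Oleg is living and takes 5/96.
Jolanta is living and takes 5/96.
Czeslaw is living and takes 5/96.
Bogdan predeceased; the 5/32 allotted to Bogdan's branch passes to Bogdan's issue by representation.
The 5/32 is divided into 3 equal shares of 5/96 among Mieczyslaw, Agnieszka, Zofia.
Mieczyslaw is living and takes 5/96.
Agnieszka is living and takes 5/96.
Zofia predeceased; the 5/96 allotted to Zofia's branch passes to Zofia's issue by representation.
The 5/96 is divided into 2 equal shares of 5/192 among Eliasz, Nadia.
Eliasz is living and takes 5/192.
Nadia is living and takes 5/192.
Tadeusz is living and takes 5/32.
Franciszka is living and takes 5/32.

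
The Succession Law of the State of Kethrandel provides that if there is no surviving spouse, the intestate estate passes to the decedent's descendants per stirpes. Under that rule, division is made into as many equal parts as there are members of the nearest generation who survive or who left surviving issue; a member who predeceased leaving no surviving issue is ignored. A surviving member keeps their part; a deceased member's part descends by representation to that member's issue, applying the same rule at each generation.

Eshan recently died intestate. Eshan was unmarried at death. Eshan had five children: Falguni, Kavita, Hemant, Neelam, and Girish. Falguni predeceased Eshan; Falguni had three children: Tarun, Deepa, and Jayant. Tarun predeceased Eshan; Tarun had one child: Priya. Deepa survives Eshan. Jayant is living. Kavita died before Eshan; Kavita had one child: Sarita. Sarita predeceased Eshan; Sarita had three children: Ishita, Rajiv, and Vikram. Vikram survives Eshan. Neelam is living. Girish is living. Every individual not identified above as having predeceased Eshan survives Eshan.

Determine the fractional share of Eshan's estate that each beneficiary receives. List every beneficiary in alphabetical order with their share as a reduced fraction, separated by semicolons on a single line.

Deepa 1/15; Girish 1/5; Hemant 1/5; Ishita 1/15; Jayant 1/15; Neelam 1/5; Priya 1/15; Rajiv 1/15; Vikram 1/15

There is no surviving spouse, so the entire estate passes to Eshan's descendants per stirpes.
The estate is divided into 5 equal shares of 1/5 among Falguni, Kavita, Hemant, Neelam, Girish.
Falguni predeceased; the 1/5 allotted to Falguni's branch passes to Falguni's issue by representation.
The 1/5 is divided into 3 equal shares of 1/15 among Tarun, Deepa, Jayant.
Tarun predeceased; the 1/15 allotted to Tarun's branch passes to Tarun's issue by representation.
Priya is the sole taker at this level and receives the full 1/15.
Deepa is living and takes 1/15.
Jayant is living and takes 1/15.
Kavita predeceased; the 1/5 allotted to Kavita's branch passes to Kavita's issue by representation.
Sarita's line is the sole branch at this level, so the full 1/5 passes to Sarita's issue by representation.
The 1/5 is divided into 3 equal shares of 1/15 among Ishita, Rajiv, Vikram.
Ishita is living and takes 1/15.
Rajiv is living and takes 1/15.
Vikram is living and takes 1/15.
Hemant is living and takes 1/5.
Neelam is living and takes 1/5.
Girish is living and takes 1/5.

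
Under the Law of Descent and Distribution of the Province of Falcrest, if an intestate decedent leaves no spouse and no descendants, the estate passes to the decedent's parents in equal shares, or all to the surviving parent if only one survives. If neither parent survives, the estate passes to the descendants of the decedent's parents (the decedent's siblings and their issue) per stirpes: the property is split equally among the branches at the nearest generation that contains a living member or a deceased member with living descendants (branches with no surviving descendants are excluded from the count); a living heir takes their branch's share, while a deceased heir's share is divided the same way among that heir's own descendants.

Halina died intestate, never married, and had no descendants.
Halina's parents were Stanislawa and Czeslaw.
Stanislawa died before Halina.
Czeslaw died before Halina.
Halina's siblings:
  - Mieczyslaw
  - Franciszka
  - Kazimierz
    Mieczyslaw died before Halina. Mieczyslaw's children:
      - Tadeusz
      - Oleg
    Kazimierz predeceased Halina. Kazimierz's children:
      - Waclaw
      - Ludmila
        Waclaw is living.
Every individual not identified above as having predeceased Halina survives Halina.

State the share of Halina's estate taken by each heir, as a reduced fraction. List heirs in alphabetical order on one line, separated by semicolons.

Neither parent survives and there are no descendants, so the estate passes to Halina's siblings and their issue per stirpes.
The estate is divided into 3 equal shares of 1/3 among Mieczyslaw, Franciszka, Kazimierz.
Mieczyslaw predeceased; the 1/3 allotted to Mieczyslaw's branch passes to Mieczyslaw's issue by representation.
The 1/3 is divided into 2 equal shares of 1/6 among Tadeusz, Oleg.
Tadeusz is living and takes 1/6.
Oleg is living and takes 1/6.
Franciszka is living and takes 1/3.
Kazimierz predeceased; the 1/3 allotted to Kazimierz's branch passes to Kazimierz's issue by representation.
The 1/3 is divided into 2 equal shares of 1/6 among Waclaw, Ludmila.
Waclaw is living and takes 1/6.
Ludmila is living and takes 1/6.

Franciszka 1/3; Ludmila 1/6; Oleg 1/6; Tadeusz 1/6; Waclaw 1/6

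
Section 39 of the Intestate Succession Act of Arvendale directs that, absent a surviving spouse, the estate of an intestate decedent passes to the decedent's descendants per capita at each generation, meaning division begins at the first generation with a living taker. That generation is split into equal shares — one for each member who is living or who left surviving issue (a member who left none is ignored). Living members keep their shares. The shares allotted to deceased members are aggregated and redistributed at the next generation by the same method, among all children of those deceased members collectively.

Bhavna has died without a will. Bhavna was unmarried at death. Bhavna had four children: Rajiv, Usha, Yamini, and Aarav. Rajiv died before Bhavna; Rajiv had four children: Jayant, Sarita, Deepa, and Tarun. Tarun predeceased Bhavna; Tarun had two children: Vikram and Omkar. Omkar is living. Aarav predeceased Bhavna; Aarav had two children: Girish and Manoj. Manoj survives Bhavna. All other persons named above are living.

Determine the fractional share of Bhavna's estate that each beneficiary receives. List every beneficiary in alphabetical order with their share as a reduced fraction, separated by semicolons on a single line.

Deepa 1/12; Girish 1/12; Jayant 1/12; Manoj 1/12; Omkar 1/24; Sarita 1/12; Usha 1/4; Vikram 1/24; Yamini 1/4

There is no surviving spouse, so the entire estate passes to Bhavna's descendants per capita at each generation.
At generation 1 (Rajiv, Usha, Yamini, Aarav) there are 4 shares of (1)/4 = 1/4 each.
Living: Usha and Yamini — each takes 1/4.
Deceased: Rajiv and Aarav. Their combined 1/2 is pooled and carried to generation 2.
At generation 2 (Jayant, Sarita, Deepa, Tarun, Girish, Manoj) there are 6 shares of (1/2)/6 = 1/12 each.
Living: Jayant, Sarita, Deepa, Girish, and Manoj — each takes 1/12.
Deceased: Tarun. That 1/12 share is carried to generation 3.
At generation 3 (Vikram, Omkar) there are 2 shares of (1/12)/2 = 1/24 each.
Living: Vikram and Omkar — each takes 1/24.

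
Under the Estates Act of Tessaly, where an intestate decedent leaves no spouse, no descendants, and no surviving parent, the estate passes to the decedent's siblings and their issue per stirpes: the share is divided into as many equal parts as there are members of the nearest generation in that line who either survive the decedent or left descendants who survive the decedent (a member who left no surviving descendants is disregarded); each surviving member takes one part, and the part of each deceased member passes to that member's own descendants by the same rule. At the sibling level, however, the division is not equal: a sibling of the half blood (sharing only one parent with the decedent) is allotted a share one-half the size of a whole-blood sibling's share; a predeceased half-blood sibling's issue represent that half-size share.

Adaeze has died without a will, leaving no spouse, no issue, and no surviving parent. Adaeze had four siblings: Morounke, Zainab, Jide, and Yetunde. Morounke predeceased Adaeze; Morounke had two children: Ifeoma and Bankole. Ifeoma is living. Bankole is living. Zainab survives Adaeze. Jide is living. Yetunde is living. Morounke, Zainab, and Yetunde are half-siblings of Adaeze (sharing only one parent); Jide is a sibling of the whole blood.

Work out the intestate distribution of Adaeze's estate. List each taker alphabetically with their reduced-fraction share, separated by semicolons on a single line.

Bankole 1/10; Ifeoma 1/10; Jide 2/5; Yetunde 1/5; Zainab 1/5

No spouse, descendants, or parent survives, so the estate passes to Adaeze's siblings per stirpes.
Half-blood siblings count for one-half the weight of whole-blood siblings at the initial division.
Dividing 1 in proportion to weights (total weight 5/2): Morounke (weight 1/2) → 1/5; Zainab (weight 1/2) → 1/5; Jide (weight 1) → 2/5; Yetunde (weight 1/2) → 1/5.
Morounke predeceased; the 1/5 allotted to Morounke's branch passes to Morounke's issue by representation.
The 1/5 is divided into 2 equal shares of 1/10 among Ifeoma, Bankole.
Ifeoma is living and takes 1/10.
Bankole is living and takes 1/10.
Zainab is living and takes 1/5.
Jide is living and takes 2/5.
Yetunde is living and takes 1/5.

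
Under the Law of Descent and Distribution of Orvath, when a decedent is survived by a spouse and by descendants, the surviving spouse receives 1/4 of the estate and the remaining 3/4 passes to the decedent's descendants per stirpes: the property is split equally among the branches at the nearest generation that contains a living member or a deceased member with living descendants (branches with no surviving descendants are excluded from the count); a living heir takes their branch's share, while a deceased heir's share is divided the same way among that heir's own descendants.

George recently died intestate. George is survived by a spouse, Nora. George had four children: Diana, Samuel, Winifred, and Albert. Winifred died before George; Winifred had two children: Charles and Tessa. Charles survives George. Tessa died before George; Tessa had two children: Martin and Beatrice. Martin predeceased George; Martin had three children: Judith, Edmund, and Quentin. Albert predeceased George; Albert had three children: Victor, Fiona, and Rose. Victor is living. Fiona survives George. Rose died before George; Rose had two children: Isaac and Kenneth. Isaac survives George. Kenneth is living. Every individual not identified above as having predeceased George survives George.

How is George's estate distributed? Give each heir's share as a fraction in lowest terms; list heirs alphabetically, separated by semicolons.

Nora, as surviving spouse, takes 1/4.
The remaining 3/4 passes to George's descendants per stirpes.
The 3/4 is divided into 4 equal shares of 3/16 among Diana, Samuel, Winifred, Albert.
Diana is living and takes 3/16.
Samuel is living and takes 3/16.
Winifred predeceased; the 3/16 allotted to Winifred's branch passes to Winifred's issue by representation.
The 3/16 is divided into 2 equal shares of 3/32 among Charles, Tessa.
Charles is living and takes 3/32.
Tessa predeceased; the 3/32 allotted to Tessa's branch passes to Tessa's issue by representation.
The 3/32 is divided into 2 equal shares of 3/64 among Martin, Beatrice.
Martin predeceased; the 3/64 allotted to Martin's branch passes to Martin's issue by representation.
The 3/64 is divided into 3 equal shares of 1/64 among Judith, Edmund, Quentin.
Judith is living and takes 1/64.
Edmund is living and takes 1/64.
Quentin is living and takes 1/64.
Beatrice is living and takes 3/64.
Albert predeceased; the 3/16 allotted to Albert's branch passes to Albert's issue by representation.
The 3/16 is divided into 3 equal shares of 1/16 among Victor, Fiona, Rose.
Victor is living and takes 1/16.
Fiona is living and takes 1/16.
Rose predeceased; the 1/16 allotted to Rose's branch passes to Rose's issue by representation.
The 1/16 is divided into 2 equal shares of 1/32 among Isaac, Kenneth.
Isaac is living and takes 1/32.
Kenneth is living and takes 1/32.

Beatrice 3/64; Charles 3/32; Diana 3/16; Edmund 1/64; Fiona 1/16; Isaac 1/32; Judith 1/64; Kenneth 1/32; Nora 1/4; Quentin 1/64; Samuel 3/16; Victor 1/16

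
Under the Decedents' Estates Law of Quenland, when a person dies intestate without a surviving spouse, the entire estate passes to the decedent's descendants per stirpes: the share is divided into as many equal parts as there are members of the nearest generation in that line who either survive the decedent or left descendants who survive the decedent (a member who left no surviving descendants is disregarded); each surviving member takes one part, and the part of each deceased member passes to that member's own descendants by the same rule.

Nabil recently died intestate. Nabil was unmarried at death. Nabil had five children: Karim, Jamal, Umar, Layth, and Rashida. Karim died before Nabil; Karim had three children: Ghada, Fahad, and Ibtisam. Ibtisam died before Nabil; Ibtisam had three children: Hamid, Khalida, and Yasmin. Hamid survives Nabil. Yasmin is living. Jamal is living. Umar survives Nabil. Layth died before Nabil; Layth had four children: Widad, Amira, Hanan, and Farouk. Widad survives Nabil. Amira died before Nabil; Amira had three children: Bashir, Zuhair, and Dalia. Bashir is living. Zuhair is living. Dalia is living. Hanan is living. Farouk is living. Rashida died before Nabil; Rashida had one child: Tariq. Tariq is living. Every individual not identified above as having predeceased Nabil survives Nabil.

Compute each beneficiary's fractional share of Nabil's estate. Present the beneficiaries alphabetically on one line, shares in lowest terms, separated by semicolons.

There is no surviving spouse, so the entire estate passes to Nabil's descendants per stirpes.
The estate is divided into 5 equal shares of 1/5 among Karim, Jamal, Umar, Layth, Rashida.
Karim predeceased; the 1/5 allotted to Karim's branch passes to Karim's issue by representation.
The 1/5 is divided into 3 equal shares of 1/15 among Ghada, Fahad, Ibtisam.
Ghada is living and takes 1/15.
Fahad is living and takes 1/15.
Ibtisam predeceased; the 1/15 allotted to Ibtisam's branch passes to Ibtisam's issue by representation.
The 1/15 is divided into 3 equal shares of 1/45 among Hamid, Khalida, Yasmin.
Hamid is living and takes 1/45.
Khalida is living and takes 1/45.
Yasmin is living and takes 1/45.
Jamal is living and takes 1/5.
Umar is living and takes 1/5.
Layth predeceased; the 1/5 allotted to Layth's branch passes to Layth's issue by representation.
The 1/5 is divided into 4 equal shares of 1/20 among Widad, Amira, Hanan, Farouk.
Widad is living and takes 1/20.
Amira predeceased; the 1/20 allotted to Amira's branch passes to Amira's issue by representation.
The 1/20 is divided into 3 equal shares of 1/60 among Bashir, Zuhair, Dalia.
Bashir is living and takes 1/60.
Zuhair is living and takes 1/60.
Dalia is living and takes 1/60.
Hanan is living and takes 1/20.
Farouk is living and takes 1/20.
Rashida predeceased; the 1/5 allotted to Rashida's branch passes to Rashida's issue by representation.
Tariq is the sole taker at this level and receives the full 1/5.

Bashir 1/60; Dalia 1/60; Fahad 1/15; Farouk 1/20; Ghada 1/15; Hamid 1/45; Hanan 1/20; Jamal 1/5; Khalida 1/45; Tariq 1/5; Umar 1/5; Widad 1/20; Yasmin 1/45; Zuhair 1/60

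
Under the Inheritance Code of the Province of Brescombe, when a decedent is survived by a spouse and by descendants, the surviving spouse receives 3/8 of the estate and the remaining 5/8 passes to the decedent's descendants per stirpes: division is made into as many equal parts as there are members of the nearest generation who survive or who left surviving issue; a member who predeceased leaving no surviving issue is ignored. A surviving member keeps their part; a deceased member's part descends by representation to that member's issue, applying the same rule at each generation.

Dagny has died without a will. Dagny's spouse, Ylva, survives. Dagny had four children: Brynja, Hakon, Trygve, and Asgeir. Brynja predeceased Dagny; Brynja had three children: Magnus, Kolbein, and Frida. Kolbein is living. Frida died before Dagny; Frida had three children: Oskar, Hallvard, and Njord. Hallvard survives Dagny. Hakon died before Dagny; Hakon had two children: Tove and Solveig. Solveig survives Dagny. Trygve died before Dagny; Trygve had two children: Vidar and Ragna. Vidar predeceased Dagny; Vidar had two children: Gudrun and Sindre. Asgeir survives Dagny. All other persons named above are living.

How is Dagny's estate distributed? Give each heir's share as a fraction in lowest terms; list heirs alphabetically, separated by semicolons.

Ylva, as surviving spouse, takes 3/8.
The remaining 5/8 passes to Dagny's descendants per stirpes.
The 5/8 is divided into 4 equal shares of 5/32 among Brynja, Hakon, Trygve, Asgeir.
Brynja predeceased; the 5/32 allotted to Brynja's branch passes to Brynja's issue by representation.
The 5/32 is divided into 3 equal shares of 5/96 among Magnus, Kolbein, Frida.
Magnus is living and takes 5/96.
Kolbein is living and takes 5/96.
Frida predeceased; the 5/96 allotted to Frida's branch passes to Frida's issue by representation.
The 5/96 is divided into 3 equal shares of 5/288 among Oskar, Hallvard, Njord.
Oskar is living and takes 5/288.
Hallvard is living and takes 5/288.
Njord is living and takes 5/288.
Hakon predeceased; the 5/32 allotted to Hakon's branch passes to Hakon's issue by representation.
The 5/32 is divided into 2 equal shares of 5/64 among Tove, Solveig.
Tove is living and takes 5/64.
Solveig is living and takes 5/64.
Trygve predeceased; the 5/32 allotted to Trygve's branch passes to Trygve's issue by representation.
The 5/32 is divided into 2 equal shares of 5/64 among Vidar, Ragna.
Vidar predeceased; the 5/64 allotted to Vidar's branch passes to Vidar's issue by representation.
The 5/64 is divided into 2 equal shares of 5/128 among Gudrun, Sindre.
Gudrun is living and takes 5/128.
Sindre is living and takes 5/128.
Ragna is living and takes 5/64.
Asgeir is living and takes 5/32.

Asgeir 5/32; Gudrun 5/128; Hallvard 5/288; Kolbein 5/96; Magnus 5/96; Njord 5/288; Oskar 5/288; Ragna 5/64; Sindre 5/128; Solveig 5/64; Tove 5/64; Ylva 3/8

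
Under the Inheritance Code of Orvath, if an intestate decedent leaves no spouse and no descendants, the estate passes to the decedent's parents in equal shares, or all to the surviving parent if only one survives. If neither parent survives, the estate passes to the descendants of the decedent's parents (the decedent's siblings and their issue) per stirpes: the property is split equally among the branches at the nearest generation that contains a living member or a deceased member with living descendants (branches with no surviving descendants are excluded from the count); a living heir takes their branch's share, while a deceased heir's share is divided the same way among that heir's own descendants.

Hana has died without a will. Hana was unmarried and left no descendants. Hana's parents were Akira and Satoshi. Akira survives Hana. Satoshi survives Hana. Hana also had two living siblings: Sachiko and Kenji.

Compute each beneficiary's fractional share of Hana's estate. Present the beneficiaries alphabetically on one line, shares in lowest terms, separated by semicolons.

Both parents survive, so Akira and Satoshi each take 1/2. The siblings take nothing because a surviving parent has priority.

Akira 1/2; Satoshi 1/2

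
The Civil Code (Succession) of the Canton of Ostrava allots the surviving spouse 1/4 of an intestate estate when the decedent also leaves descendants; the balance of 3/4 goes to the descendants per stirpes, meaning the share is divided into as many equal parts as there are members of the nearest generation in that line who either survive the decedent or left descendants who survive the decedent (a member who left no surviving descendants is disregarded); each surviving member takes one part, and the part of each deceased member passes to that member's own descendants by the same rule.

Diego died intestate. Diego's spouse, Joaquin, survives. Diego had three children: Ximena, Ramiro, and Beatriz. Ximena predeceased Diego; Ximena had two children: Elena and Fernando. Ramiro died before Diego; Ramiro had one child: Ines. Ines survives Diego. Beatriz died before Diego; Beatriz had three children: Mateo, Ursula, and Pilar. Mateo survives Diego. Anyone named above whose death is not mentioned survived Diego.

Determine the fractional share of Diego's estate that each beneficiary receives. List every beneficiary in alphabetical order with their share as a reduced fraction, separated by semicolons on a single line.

Joaquin, as surviving spouse, takes 1/4.
The remaining 3/4 passes to Diego's descendants per stirpes.
The 3/4 is divided into 3 equal shares of 1/4 among Ximena, Ramiro, Beatriz.
Ximena predeceased; the 1/4 allotted to Ximena's branch passes to Ximena's issue by representation.
The 1/4 is divided into 2 equal shares of 1/8 among Elena, Fernando.
Elena is living and takes 1/8.
Fernando is living and takes 1/8.
Ramiro predeceased; the 1/4 allotted to Ramiro's branch passes to Ramiro's issue by representation.
Ines is the sole taker at this level and receives the full 1/4.
Beatriz predeceased; the 1/4 allotted to Beatriz's branch passes to Beatriz's issue by representation.
The 1/4 is divided into 3 equal shares of 1/12 among Mateo, Ursula, Pilar.
Mateo is living and takes 1/12.
Ursula is living and takes 1/12.
Pilar is living and takes 1/12.

Elena 1/8; Fernando 1/8; Ines 1/4; Joaquin 1/4; Mateo 1/12; Pilar 1/12; Ursula 1/12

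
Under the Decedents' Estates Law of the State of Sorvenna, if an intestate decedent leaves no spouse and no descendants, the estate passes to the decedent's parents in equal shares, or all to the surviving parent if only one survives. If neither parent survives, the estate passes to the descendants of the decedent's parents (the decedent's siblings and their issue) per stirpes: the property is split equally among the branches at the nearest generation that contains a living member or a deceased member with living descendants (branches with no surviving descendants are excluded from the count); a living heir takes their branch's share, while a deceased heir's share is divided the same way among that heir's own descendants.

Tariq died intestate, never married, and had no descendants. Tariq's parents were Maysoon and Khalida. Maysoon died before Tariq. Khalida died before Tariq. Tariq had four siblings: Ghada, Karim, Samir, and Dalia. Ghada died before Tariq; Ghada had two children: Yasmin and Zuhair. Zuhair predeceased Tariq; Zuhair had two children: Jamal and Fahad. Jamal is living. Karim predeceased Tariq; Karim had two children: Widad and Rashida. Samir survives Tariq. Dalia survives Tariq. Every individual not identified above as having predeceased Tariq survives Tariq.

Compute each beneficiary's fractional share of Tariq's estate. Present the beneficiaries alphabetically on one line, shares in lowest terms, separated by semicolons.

Dalia 1/4; Fahad 1/16; Jamal 1/16; Rashida 1/8; Samir 1/4; Widad 1/8; Yasmin 1/8

Neither parent survives and there are no descendants, so the estate passes to Tariq's siblings and their issue per stirpes.
The estate is divided into 4 equal shares of 1/4 among Ghada, Karim, Samir, Dalia.
Ghada predeceased; the 1/4 allotted to Ghada's branch passes to Ghada's issue by representation.
The 1/4 is divided into 2 equal shares of 1/8 among Yasmin, Zuhair.
Yasmin is living and takes 1/8.
Zuhair predeceased; the 1/8 allotted to Zuhair's branch passes to Zuhair's issue by representation.
The 1/8 is divided into 2 equal shares of 1/16 among Jamal, Fahad.
Jamal is living and takes 1/16.
Fahad is living and takes 1/16.
Karim predeceased; the 1/4 allotted to Karim's branch passes to Karim's issue by representation.
The 1/4 is divided into 2 equal shares of 1/8 among Widad, Rashida.
Widad is living and takes 1/8.
Rashida is living and takes 1/8.
Samir is living and takes 1/4.
Dalia is living and takes 1/4.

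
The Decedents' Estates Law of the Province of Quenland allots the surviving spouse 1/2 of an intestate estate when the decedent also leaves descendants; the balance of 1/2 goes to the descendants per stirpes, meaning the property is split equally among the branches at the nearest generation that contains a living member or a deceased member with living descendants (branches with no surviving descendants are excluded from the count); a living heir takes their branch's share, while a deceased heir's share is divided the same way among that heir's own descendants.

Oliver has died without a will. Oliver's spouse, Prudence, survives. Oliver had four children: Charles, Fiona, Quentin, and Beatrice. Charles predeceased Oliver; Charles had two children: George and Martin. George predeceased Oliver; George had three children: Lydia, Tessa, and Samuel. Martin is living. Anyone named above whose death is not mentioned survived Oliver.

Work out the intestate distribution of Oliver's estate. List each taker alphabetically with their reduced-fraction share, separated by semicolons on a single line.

Prudence, as surviving spouse, takes 1/2.
The remaining 1/2 passes to Oliver's descendants per stirpes.
The 1/2 is divided into 4 equal shares of 1/8 among Charles, Fiona, Quentin, Beatrice.
Charles predeceased; the 1/8 allotted to Charles's branch passes to Charles's issue by representation.
The 1/8 is divided into 2 equal shares of 1/16 among George, Martin.
George predeceased; the 1/16 allotted to George's branch passes to George's issue by representation.
The 1/16 is divided into 3 equal shares of 1/48 among Lydia, Tessa, Samuel.
Lydia is living and takes 1/48.
Tessa is living and takes 1/48.
Samuel is living and takes 1/48.
Martin is living and takes 1/16.
Fiona is living and takes 1/8.
Quentin is living and takes 1/8.
Beatrice is living and takes 1/8.

Beatrice 1/8; Fiona 1/8; Lydia 1/48; Martin 1/16; Prudence 1/2; Quentin 1/8; Samuel 1/48; Tessa 1/48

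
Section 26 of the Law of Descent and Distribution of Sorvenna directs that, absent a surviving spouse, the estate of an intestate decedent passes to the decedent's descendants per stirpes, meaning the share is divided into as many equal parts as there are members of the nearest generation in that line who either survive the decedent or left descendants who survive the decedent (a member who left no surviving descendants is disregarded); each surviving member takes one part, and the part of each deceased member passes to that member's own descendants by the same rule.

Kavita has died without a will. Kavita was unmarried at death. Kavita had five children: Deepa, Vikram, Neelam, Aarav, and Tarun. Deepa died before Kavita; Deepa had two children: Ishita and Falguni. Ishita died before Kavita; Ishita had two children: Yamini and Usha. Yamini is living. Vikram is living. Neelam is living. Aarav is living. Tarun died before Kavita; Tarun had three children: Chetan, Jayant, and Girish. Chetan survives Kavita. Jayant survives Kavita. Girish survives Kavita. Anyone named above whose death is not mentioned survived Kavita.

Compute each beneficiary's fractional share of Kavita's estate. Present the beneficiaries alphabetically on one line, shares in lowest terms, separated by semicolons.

Aarav 1/5; Chetan 1/15; Falguni 1/10; Girish 1/15; Jayant 1/15; Neelam 1/5; Usha 1/20; Vikram 1/5; Yamini 1/20

There is no surviving spouse, so the entire estate passes to Kavita's descendants per stirpes.
The estate is divided into 5 equal shares of 1/5 among Deepa, Vikram, Neelam, Aarav, Tarun.
Deepa predeceased; the 1/5 allotted to Deepa's branch passes to Deepa's issue by representation.
The 1/5 is divided into 2 equal shares of 1/10 among Ishita, Falguni.
Ishita predeceased; the 1/10 allotted to Ishita's branch passes to Ishita's issue by representation.
The 1/10 is divided into 2 equal shares of 1/20 among Yamini, Usha.
Yamini is living and takes 1/20.
Usha is living and takes 1/20.
Falguni is living and takes 1/10.
Vikram is living and takes 1/5.
Neelam is living and takes 1/5.
Aarav is living and takes 1/5.
Tarun predeceased; the 1/5 allotted to Tarun's branch passes to Tarun's issue by representation.
The 1/5 is divided into 3 equal shares of 1/15 among Chetan, Jayant, Girish.
Chetan is living and takes 1/15.
Jayant is living and takes 1/15.
Girish is living and takes 1/15.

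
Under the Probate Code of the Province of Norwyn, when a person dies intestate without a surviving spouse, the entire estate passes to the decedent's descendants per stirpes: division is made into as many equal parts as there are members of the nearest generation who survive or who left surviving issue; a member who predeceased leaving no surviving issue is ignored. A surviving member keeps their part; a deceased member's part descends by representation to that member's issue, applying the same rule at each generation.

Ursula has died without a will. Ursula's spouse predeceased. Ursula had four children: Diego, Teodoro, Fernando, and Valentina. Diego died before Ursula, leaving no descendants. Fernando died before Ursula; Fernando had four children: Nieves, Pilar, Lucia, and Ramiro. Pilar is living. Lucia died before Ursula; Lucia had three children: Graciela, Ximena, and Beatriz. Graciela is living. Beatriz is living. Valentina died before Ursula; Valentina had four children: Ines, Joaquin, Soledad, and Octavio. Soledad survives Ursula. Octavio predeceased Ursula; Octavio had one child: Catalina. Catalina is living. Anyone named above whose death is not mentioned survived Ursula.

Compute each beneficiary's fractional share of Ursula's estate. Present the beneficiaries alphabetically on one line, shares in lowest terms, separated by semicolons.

There is no surviving spouse, so the entire estate passes to Ursula's descendants per stirpes.
Diego left no surviving issue, so that branch lapses and is disregarded.
The estate is divided into 3 equal shares of 1/3 among Teodoro, Fernando, Valentina.
Teodoro is living and takes 1/3.
Fernando predeceased; the 1/3 allotted to Fernando's branch passes to Fernando's issue by representation.
The 1/3 is divided into 4 equal shares of 1/12 among Nieves, Pilar, Lucia, Ramiro.
Nieves is living and takes 1/12.
Pilar is living and takes 1/12.
Lucia predeceased; the 1/12 allotted to Lucia's branch passes to Lucia's issue by representation.
The 1/12 is divided into 3 equal shares of 1/36 among Graciela, Ximena, Beatriz.
Graciela is living and takes 1/36.
Ximena is living and takes 1/36.
Beatriz is living and takes 1/36.
Ramiro is living and takes 1/12.
Valentina predeceased; the 1/3 allotted to Valentina's branch passes to Valentina's issue by representation.
The 1/3 is divided into 4 equal shares of 1/12 among Ines, Joaquin, Soledad, Octavio.
Ines is living and takes 1/12.
Joaquin is living and takes 1/12.
Soledad is living and takes 1/12.
Octavio predeceased; the 1/12 allotted to Octavio's branch passes to Octavio's issue by representation.
Catalina is the sole taker at this level and receives the full 1/12.

Beatriz 1/36; Catalina 1/12; Graciela 1/36; Ines 1/12; Joaquin 1/12; Nieves 1/12; Pilar 1/12; Ramiro 1/12; Soledad 1/12; Teodoro 1/3; Ximena 1/36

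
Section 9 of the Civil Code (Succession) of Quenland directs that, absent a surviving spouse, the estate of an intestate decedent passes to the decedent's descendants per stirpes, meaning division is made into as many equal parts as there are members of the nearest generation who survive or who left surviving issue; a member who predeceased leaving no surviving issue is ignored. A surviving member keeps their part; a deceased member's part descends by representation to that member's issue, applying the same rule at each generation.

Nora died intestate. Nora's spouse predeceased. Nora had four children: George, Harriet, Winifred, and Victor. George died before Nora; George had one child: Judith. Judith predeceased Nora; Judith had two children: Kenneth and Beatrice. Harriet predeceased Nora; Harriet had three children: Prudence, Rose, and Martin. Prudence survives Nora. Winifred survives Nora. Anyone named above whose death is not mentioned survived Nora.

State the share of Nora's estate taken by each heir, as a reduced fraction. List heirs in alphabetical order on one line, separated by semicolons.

There is no surviving spouse, so the entire estate passes to Nora's descendants per stirpes.
The estate is divided into 4 equal shares of 1/4 among George, Harriet, Winifred, Victor.
George predeceased; the 1/4 allotted to George's branch passes to George's issue by representation.
Judith's line is the sole branch at this level, so the full 1/4 passes to Judith's issue by representation.
The 1/4 is divided into 2 equal shares of 1/8 among Kenneth, Beatrice.
Kenneth is living and takes 1/8.
Beatrice is living and takes 1/8.
Harriet predeceased; the 1/4 allotted to Harriet's branch passes to Harriet's issue by representation.
The 1/4 is divided into 3 equal shares of 1/12 among Prudence, Rose, Martin.
Prudence is living and takes 1/12.
Rose is living and takes 1/12.
Martin is living and takes 1/12.
Winifred is living and takes 1/4.
Victor is living and takes 1/4.

Beatrice 1/8; Kenneth 1/8; Martin 1/12; Prudence 1/12; Rose 1/12; Victor 1/4; Winifred 1/4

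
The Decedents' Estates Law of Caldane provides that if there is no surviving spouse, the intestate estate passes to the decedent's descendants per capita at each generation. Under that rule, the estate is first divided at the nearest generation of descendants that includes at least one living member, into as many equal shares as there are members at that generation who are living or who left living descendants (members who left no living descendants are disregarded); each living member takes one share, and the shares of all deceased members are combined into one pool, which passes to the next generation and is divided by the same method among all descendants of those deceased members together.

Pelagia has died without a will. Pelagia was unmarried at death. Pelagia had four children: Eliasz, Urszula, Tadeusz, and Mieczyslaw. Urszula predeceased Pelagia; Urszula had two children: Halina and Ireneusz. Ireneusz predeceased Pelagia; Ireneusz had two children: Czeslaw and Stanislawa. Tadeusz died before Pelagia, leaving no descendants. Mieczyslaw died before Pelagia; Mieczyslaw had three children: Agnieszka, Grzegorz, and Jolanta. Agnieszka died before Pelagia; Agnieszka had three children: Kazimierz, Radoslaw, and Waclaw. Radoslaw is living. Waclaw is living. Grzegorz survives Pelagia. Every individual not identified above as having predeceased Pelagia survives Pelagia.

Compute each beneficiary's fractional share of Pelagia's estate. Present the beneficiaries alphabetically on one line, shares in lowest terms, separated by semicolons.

Czeslaw 4/75; Eliasz 1/3; Grzegorz 2/15; Halina 2/15; Jolanta 2/15; Kazimierz 4/75; Radoslaw 4/75; Stanislawa 4/75; Waclaw 4/75

There is no surviving spouse, so the entire estate passes to Pelagia's descendants per capita at each generation.
At generation 1 (Eliasz, Urszula, Mieczyslaw) there are 3 shares of (1)/3 = 1/3 each.
Living: Eliasz — each takes 1/3.
Deceased: Urszula and Mieczyslaw. Their combined 2/3 is pooled and carried to generation 2.
At generation 2 (Halina, Ireneusz, Agnieszka, Grzegorz, Jolanta) there are 5 shares of (2/3)/5 = 2/15 each.
Living: Halina, Grzegorz, and Jolanta — each takes 2/15.
Deceased: Ireneusz and Agnieszka. Their combined 4/15 is pooled and carried to generation 3.
At generation 3 (Czeslaw, Stanislawa, Kazimierz, Radoslaw, Waclaw) there are 5 shares of (4/15)/5 = 4/75 each.
Living: Czeslaw, Stanislawa, Kazimierz, Radoslaw, and Waclaw — each takes 4/75.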